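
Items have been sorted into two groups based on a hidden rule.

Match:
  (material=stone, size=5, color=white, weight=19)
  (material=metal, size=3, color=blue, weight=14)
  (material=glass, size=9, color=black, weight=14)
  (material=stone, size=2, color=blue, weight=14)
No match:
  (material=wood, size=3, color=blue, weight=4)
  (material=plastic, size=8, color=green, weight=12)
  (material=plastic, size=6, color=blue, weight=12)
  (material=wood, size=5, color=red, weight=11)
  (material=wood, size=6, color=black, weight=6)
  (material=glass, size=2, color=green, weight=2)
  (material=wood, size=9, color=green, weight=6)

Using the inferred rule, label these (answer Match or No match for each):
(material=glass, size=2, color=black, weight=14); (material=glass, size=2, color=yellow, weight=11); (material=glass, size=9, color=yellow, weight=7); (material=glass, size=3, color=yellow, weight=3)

Match, No match, No match, No match

One predicate separates the groups cleanly: weight ≥ 14.
(material=glass, size=2, color=black, weight=14) — weight = 14, hence Match.
(material=glass, size=2, color=yellow, weight=11) — weight = 11, hence No match.
(material=glass, size=9, color=yellow, weight=7) — weight = 7, hence No match.
(material=glass, size=3, color=yellow, weight=3) — weight = 3, hence No match.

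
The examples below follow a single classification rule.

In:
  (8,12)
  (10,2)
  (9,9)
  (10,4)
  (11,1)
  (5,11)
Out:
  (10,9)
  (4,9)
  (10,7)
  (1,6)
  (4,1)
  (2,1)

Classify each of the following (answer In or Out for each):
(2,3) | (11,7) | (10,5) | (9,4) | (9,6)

Out, In, Out, Out, Out

One predicate separates the groups cleanly: sum is even.
(2,3) — 2+3 = 5, hence Out.
(11,7) — 11+7 = 18, hence In.
(10,5) — 10+5 = 15, hence Out.
(9,4) — 9+4 = 13, hence Out.
(9,6) — 9+6 = 15, hence Out.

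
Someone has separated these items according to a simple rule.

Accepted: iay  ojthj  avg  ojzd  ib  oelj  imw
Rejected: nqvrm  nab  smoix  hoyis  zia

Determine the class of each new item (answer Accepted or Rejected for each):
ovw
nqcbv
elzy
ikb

Accepted, Rejected, Accepted, Accepted

Looking at the examples, the only property every 'Accepted' case has and every 'Rejected' case lacks is: starts with a vowel.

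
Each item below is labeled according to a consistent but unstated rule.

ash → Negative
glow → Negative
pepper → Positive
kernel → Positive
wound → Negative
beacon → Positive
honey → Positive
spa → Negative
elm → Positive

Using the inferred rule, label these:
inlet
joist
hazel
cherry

Positive, Negative, Positive, Positive

One predicate separates the groups cleanly: contains 'e'.
inlet: has 'e' — has this property, so Positive. joist: no 'e' — lacks this property, so Negative. hazel: has 'e' — has this property, so Positive. cherry: has 'e' — has this property, so Positive.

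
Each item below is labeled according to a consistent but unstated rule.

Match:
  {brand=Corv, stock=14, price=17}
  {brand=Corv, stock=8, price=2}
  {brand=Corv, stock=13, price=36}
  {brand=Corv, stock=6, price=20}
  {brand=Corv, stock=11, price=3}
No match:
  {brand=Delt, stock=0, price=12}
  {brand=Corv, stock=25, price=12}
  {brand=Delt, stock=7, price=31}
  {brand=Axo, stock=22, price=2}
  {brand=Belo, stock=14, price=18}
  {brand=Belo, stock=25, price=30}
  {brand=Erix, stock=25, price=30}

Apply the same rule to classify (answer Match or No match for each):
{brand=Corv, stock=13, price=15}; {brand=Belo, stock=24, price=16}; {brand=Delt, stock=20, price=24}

Match, No match, No match

The distinguishing property — brand is Corv AND stock ≤ 14 — holds for all the 'Match' cases and none of the 'No match' cases.
{brand=Corv, stock=13, price=15}: Match (brand is Corv, stock = 13). {brand=Belo, stock=24, price=16}: No match (brand is Belo, stock = 24). {brand=Delt, stock=20, price=24}: No match (brand is Delt, stock = 20).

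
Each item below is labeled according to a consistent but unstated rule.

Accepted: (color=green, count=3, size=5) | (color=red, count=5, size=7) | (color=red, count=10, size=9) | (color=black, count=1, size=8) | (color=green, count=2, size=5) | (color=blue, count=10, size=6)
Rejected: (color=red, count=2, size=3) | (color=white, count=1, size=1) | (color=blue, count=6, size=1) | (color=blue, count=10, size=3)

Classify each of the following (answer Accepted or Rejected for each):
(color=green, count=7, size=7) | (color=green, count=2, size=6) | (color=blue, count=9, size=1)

Accepted, Accepted, Rejected

A rule that fits every label: size ≥ 5 — true of each 'Accepted' example, false of each 'Rejected' one.
(color=green, count=7, size=7): size = 7, passes → Accepted.
(color=green, count=2, size=6): size = 6, passes → Accepted.
(color=blue, count=9, size=1): size = 1, doesn't qualify → Rejected.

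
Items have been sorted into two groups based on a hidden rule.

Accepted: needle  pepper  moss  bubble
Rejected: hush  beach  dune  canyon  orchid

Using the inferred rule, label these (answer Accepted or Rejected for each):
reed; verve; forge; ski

All 'Accepted' examples share one property — has a double letter — and every 'Rejected' example lacks it.
reed: Accepted ('ee' doubled).
verve: Rejected (no doubled letter).
forge: Rejected (no doubled letter).
ski: Rejected (no doubled letter).

Accepted, Rejected, Rejected, Rejected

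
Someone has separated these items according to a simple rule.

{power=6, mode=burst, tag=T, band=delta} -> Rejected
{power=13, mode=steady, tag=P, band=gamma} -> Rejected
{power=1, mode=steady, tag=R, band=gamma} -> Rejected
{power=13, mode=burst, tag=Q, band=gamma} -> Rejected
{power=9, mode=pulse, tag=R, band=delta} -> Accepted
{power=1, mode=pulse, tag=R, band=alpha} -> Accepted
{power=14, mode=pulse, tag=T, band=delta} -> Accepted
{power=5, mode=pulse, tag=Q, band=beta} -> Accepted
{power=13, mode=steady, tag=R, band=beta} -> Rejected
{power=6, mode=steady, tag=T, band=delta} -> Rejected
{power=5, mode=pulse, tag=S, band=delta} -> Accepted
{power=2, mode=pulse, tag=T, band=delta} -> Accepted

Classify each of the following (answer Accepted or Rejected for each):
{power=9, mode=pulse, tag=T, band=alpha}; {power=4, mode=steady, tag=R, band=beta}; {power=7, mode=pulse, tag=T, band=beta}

One predicate separates the groups cleanly: mode is pulse.

Accepted, Rejected, Accepted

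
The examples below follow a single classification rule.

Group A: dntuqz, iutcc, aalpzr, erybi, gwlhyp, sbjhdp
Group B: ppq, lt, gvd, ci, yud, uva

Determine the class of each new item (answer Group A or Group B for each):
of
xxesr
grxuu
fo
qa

Group B, Group A, Group A, Group B, Group B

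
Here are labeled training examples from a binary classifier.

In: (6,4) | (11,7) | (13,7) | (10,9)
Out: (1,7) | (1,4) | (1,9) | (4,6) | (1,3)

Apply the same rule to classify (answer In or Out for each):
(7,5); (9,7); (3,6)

The common property of the 'In' items is: first > second. No 'Out' item has it.

In, In, Out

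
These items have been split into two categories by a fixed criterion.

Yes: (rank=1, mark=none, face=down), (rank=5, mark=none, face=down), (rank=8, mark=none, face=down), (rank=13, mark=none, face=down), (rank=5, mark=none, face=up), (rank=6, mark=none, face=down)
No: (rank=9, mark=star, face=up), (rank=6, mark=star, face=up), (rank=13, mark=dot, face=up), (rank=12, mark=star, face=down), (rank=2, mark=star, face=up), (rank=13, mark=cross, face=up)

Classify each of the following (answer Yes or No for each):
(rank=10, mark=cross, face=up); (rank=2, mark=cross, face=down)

No, No

The simplest hypothesis consistent with all the labels is: mark is none.
(rank=10, mark=cross, face=up) → mark is cross → No. (rank=2, mark=cross, face=down) → mark is cross → No.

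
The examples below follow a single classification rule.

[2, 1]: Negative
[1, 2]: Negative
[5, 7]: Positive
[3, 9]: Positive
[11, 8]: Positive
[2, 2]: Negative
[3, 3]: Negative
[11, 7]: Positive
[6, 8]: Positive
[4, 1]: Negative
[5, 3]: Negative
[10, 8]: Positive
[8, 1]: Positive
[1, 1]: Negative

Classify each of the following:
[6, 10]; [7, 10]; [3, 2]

The distinguishing property — sum ≥ 9 — holds for all the 'Positive' cases and none of the 'Negative' cases.

Positive, Positive, Negative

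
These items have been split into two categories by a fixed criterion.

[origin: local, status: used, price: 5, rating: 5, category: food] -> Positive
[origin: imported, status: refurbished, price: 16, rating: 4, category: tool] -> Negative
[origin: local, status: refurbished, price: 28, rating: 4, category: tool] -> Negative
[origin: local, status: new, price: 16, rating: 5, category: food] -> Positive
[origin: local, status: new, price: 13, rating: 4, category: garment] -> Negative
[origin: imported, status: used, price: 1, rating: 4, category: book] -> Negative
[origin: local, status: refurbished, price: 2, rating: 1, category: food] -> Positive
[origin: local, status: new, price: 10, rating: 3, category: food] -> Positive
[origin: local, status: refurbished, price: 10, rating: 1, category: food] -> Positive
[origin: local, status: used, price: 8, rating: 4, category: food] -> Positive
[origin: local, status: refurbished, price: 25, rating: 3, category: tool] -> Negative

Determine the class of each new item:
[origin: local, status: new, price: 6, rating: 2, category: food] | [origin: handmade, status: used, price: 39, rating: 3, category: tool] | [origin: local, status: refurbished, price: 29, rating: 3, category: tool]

The classifier is using: category is food.

Positive, Negative, Negative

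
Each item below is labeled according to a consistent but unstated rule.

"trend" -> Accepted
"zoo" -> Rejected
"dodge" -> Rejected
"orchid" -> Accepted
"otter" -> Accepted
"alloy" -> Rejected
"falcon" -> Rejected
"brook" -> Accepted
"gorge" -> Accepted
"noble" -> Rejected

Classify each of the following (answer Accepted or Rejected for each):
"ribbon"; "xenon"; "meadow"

A rule that fits every label: contains 'r' — true of each 'Accepted' example, false of each 'Rejected' one.
"ribbon": has 'r', matches → Accepted.
"xenon": no 'r', does not satisfy this → Rejected.
"meadow": no 'r', does not satisfy this → Rejected.

Accepted, Rejected, Rejected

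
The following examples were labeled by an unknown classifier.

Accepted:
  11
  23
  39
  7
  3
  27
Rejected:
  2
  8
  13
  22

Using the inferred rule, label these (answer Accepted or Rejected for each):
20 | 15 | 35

Rejected, Accepted, Accepted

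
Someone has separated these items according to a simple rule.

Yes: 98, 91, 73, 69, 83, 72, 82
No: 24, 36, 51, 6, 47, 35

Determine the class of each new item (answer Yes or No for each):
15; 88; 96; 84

No, Yes, Yes, Yes

One predicate separates the groups cleanly: at least 69.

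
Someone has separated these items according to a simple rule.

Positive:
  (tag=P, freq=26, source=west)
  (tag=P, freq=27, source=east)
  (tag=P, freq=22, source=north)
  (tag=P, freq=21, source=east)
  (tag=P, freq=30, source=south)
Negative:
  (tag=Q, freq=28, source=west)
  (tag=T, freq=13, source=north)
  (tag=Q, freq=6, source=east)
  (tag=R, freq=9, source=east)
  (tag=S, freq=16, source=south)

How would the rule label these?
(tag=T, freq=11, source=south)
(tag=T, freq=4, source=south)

Comparing the two groups points to one rule — tag is P.
(tag=T, freq=11, source=south) → tag is T → Negative. (tag=T, freq=4, source=south) → tag is T → Negative.

Negative, Negative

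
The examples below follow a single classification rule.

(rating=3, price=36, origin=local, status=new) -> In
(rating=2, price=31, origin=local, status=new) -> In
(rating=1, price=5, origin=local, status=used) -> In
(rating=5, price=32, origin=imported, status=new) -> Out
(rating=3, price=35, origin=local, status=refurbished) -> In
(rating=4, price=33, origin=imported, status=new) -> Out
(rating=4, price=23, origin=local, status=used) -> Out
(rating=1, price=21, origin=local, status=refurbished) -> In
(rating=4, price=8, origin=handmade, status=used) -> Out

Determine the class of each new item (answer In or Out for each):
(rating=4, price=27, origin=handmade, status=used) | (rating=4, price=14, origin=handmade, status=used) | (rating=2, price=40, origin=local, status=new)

Out, Out, In

One predicate separates the groups cleanly: rating ≤ 3.
(rating=4, price=27, origin=handmade, status=used) — rating = 4, hence Out. (rating=4, price=14, origin=handmade, status=used) — rating = 4, hence Out. (rating=2, price=40, origin=local, status=new) — rating = 2, hence In.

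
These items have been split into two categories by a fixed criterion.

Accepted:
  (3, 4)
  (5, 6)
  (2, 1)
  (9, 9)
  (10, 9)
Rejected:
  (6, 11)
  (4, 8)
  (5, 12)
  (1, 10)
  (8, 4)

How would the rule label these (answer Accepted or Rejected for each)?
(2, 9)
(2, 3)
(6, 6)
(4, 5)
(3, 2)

Every 'Accepted' example satisfies: |first − second| ≤ 1. None of the 'Rejected' examples do.
(2, 9) — |2−9| = 7, hence Rejected.
(2, 3) — |2−3| = 1, hence Accepted.
(6, 6) — |6−6| = 0, hence Accepted.
(4, 5) — |4−5| = 1, hence Accepted.
(3, 2) — |3−2| = 1, hence Accepted.

Rejected, Accepted, Accepted, Accepted, Accepted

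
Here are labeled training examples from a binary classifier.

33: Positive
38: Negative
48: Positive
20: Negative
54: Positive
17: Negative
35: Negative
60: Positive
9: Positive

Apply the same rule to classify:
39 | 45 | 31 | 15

Positive, Positive, Negative, Positive

The distinguishing property — multiple of 3 — holds for all the 'Positive' cases and none of the 'Negative' cases.
39 — 39 = 3·13, hence Positive. 45 — 45 = 3·15, hence Positive. 31 — 31 = 3·10 + 1, hence Negative. 15 — 15 = 3·5, hence Positive.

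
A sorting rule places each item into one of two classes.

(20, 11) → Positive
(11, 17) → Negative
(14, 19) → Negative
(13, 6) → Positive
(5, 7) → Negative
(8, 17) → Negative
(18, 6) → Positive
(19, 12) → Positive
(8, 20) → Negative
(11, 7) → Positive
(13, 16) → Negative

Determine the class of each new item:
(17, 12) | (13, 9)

Positive, Positive

Every 'Positive' example satisfies: first > second. None of the 'Negative' examples do.
(17, 12): Positive (17 > 12).
(13, 9): Positive (13 > 9).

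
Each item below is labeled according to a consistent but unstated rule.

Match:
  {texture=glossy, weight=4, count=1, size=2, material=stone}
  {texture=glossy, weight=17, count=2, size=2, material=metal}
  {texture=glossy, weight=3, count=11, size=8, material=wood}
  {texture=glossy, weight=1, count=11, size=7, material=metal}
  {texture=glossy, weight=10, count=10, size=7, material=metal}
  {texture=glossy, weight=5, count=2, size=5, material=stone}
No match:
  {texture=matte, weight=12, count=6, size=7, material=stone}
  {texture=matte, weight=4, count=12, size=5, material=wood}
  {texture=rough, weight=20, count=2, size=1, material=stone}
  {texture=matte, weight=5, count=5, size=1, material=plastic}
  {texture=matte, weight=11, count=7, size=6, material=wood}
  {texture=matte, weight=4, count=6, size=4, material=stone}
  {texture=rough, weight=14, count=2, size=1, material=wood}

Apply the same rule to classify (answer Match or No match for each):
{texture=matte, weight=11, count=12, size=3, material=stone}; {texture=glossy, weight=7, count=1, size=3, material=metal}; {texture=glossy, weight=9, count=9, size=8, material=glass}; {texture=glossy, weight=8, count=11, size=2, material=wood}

Checking candidate rules against both groups, what survives is: texture is glossy.
{texture=matte, weight=11, count=12, size=3, material=stone}: No match (texture is matte). {texture=glossy, weight=7, count=1, size=3, material=metal}: Match (texture is glossy). {texture=glossy, weight=9, count=9, size=8, material=glass}: Match (texture is glossy). {texture=glossy, weight=8, count=11, size=2, material=wood}: Match (texture is glossy).

No match, Match, Match, Match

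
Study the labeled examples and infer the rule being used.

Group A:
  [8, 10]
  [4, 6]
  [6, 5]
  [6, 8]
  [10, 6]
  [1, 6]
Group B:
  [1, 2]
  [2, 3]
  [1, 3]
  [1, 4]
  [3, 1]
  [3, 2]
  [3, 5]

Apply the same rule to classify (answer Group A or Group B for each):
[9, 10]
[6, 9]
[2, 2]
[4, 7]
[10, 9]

One predicate separates the groups cleanly: max ≥ 6.

Group A, Group A, Group B, Group A, Group A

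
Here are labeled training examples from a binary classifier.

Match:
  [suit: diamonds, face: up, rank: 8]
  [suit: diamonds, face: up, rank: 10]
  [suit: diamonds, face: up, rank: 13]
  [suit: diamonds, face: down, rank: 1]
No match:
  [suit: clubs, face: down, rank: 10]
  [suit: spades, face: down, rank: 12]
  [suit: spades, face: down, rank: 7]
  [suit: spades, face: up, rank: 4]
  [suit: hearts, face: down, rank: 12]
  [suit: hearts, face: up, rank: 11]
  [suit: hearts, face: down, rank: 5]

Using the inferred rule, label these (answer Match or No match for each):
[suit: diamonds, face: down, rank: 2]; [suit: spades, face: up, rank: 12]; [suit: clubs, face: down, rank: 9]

The common property of the 'Match' items is: suit is diamonds. No 'No match' item has it.
[suit: diamonds, face: down, rank: 2] → suit is diamonds → Match.
[suit: spades, face: up, rank: 12] → suit is spades → No match.
[suit: clubs, face: down, rank: 9] → suit is clubs → No match.

Match, No match, No match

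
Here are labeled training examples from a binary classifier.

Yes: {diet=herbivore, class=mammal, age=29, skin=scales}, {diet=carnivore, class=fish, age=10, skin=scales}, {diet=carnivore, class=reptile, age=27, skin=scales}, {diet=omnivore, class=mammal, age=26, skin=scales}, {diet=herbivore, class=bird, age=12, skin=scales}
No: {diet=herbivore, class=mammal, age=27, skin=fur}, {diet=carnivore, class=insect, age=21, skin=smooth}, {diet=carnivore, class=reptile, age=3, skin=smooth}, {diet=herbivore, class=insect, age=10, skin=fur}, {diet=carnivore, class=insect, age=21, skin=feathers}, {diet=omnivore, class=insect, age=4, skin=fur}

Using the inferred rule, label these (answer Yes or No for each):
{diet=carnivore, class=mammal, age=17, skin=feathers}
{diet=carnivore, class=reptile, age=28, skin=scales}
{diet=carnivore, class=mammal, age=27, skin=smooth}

No, Yes, No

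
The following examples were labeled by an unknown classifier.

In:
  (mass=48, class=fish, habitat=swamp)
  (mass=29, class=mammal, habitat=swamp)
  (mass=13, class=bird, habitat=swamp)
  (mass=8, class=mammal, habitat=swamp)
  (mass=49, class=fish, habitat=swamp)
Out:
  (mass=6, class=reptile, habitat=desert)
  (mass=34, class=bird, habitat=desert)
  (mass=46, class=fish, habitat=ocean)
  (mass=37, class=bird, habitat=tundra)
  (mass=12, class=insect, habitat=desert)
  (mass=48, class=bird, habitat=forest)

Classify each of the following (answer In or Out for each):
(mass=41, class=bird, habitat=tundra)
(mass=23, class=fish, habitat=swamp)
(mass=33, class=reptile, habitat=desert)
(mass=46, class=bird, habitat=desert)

The classifier is using: habitat is swamp.
Out: (mass=41, class=bird, habitat=tundra), since habitat is tundra. In: (mass=23, class=fish, habitat=swamp), since habitat is swamp. Out: (mass=33, class=reptile, habitat=desert), since habitat is desert. Out: (mass=46, class=bird, habitat=desert), since habitat is desert.

Out, In, Out, Out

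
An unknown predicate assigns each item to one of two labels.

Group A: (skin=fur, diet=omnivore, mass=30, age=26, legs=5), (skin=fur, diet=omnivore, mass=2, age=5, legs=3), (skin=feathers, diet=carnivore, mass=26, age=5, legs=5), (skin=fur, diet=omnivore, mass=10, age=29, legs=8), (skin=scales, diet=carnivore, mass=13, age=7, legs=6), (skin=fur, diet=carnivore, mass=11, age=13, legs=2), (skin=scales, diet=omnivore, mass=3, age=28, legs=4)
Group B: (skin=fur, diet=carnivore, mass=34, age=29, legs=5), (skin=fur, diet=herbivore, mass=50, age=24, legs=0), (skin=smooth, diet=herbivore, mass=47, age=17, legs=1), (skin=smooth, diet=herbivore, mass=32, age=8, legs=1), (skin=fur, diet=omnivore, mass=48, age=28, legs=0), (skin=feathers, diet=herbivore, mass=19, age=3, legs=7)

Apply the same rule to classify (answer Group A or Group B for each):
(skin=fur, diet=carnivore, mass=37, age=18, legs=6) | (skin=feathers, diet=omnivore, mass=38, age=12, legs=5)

All 'Group A' examples share one property — mass ≤ 30 AND age ≥ 5 — and every 'Group B' example lacks it.

Group B, Group B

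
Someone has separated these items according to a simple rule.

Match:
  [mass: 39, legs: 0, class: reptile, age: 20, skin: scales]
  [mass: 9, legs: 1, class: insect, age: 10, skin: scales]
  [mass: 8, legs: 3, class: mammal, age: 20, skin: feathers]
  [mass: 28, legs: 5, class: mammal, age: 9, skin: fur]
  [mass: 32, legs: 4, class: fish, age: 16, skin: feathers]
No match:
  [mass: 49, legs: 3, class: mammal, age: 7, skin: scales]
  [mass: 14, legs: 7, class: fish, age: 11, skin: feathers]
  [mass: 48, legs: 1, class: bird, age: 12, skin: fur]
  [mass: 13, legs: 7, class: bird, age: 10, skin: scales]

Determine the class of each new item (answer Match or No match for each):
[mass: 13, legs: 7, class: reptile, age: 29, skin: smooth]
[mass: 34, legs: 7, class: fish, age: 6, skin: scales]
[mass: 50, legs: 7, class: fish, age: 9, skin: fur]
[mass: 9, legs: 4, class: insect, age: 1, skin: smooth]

No match, No match, No match, Match

The simplest hypothesis consistent with all the labels is: legs ≤ 5 AND mass ≤ 39.
[mass: 13, legs: 7, class: reptile, age: 29, skin: smooth] — legs = 7, mass = 13, hence No match. [mass: 34, legs: 7, class: fish, age: 6, skin: scales] — legs = 7, mass = 34, hence No match. [mass: 50, legs: 7, class: fish, age: 9, skin: fur] — legs = 7, mass = 50, hence No match. [mass: 9, legs: 4, class: insect, age: 1, skin: smooth] — legs = 4, mass = 9, hence Match.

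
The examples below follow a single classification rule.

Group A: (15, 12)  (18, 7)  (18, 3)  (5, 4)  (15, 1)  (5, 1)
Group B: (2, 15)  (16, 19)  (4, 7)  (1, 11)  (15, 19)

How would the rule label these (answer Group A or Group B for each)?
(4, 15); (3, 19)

The simplest hypothesis consistent with all the labels is: first > second.
Group B: (4, 15), since 4 < 15.
Group B: (3, 19), since 3 < 19.

Group B, Group B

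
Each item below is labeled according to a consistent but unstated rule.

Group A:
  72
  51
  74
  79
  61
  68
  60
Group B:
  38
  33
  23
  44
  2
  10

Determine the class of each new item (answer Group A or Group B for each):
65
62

Group A, Group A

Every 'Group A' example satisfies: at least 51. None of the 'Group B' examples do.
65: 65 ≥ 51, passes → Group A.
62: 62 ≥ 51, passes → Group A.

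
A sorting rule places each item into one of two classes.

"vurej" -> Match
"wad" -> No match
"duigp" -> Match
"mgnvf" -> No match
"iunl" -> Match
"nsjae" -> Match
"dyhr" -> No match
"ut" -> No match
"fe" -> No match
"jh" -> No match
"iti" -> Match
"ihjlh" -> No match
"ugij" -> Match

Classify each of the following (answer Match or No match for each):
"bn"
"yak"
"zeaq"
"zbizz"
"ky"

No match, No match, Match, No match, No match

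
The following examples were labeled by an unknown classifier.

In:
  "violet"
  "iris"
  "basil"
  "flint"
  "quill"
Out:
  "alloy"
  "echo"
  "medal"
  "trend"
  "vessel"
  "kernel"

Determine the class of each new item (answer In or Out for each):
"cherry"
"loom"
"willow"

Out, Out, In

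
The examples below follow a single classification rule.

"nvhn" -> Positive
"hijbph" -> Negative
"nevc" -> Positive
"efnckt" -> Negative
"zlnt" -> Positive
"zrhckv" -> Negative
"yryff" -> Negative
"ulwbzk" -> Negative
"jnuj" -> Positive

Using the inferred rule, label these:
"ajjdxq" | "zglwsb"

The classifier is using: length 4.
"ajjdxq" → length 6 → Negative. "zglwsb" → length 6 → Negative.

Negative, Negative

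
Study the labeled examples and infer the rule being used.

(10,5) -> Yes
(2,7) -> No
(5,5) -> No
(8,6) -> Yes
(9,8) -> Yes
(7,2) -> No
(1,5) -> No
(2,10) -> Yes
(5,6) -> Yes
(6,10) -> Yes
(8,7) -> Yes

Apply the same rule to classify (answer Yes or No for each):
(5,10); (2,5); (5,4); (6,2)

Yes, No, No, No

Every 'Yes' example satisfies: sum ≥ 11. None of the 'No' examples do.
(5,10): Yes (5+10 = 15).
(2,5): No (2+5 = 7).
(5,4): No (5+4 = 9).
(6,2): No (6+2 = 8).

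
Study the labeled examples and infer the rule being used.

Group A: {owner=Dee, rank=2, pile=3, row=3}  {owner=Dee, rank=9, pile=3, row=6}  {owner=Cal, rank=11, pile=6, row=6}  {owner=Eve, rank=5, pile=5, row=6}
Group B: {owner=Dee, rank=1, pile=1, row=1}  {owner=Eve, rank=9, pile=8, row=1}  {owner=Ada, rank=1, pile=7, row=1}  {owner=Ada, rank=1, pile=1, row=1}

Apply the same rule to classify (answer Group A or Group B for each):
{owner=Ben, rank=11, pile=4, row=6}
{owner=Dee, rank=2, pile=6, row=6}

The pattern is that an item is 'Group A' exactly when: row ≥ 3.
{owner=Ben, rank=11, pile=4, row=6} — row = 6, hence Group A. {owner=Dee, rank=2, pile=6, row=6} — row = 6, hence Group A.

Group A, Group A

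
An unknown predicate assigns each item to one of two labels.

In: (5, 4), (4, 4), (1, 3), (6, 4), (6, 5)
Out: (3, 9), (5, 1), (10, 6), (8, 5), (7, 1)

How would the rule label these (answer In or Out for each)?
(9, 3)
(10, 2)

Out, Out

One predicate separates the groups cleanly: |first − second| ≤ 2.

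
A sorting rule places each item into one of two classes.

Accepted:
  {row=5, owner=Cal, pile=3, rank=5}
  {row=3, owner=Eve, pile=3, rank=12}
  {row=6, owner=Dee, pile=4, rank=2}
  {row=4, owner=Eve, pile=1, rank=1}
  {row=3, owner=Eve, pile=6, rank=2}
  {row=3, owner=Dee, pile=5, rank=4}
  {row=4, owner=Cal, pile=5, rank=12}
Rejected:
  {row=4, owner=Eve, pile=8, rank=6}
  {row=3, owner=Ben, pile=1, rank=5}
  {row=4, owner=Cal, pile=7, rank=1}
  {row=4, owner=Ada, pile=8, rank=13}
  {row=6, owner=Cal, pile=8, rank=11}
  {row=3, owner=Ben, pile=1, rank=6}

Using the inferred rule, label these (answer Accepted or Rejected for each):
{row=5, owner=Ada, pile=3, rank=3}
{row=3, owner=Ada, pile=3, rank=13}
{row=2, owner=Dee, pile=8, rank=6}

Accepted, Accepted, Rejected

'Accepted' ⟺ owner is not Ben AND pile ≤ 6.
{row=5, owner=Ada, pile=3, rank=3} — owner is Ada, pile = 3, hence Accepted. {row=3, owner=Ada, pile=3, rank=13} — owner is Ada, pile = 3, hence Accepted. {row=2, owner=Dee, pile=8, rank=6} — owner is Dee, pile = 8, hence Rejected.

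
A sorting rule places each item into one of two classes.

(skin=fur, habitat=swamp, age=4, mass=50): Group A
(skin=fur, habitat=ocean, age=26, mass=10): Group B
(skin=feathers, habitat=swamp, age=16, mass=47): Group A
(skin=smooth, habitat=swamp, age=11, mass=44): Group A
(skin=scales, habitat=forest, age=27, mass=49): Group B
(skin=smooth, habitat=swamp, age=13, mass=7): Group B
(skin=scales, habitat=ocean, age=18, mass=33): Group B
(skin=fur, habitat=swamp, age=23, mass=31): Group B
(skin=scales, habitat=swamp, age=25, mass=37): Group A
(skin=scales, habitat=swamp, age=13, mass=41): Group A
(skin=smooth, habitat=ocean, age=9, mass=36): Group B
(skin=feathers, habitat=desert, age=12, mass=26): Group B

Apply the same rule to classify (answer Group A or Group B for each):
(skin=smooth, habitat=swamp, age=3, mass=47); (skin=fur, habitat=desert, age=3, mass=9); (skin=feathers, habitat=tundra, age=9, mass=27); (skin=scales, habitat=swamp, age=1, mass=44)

Group A, Group B, Group B, Group A

A rule that fits every label: habitat is swamp AND mass ≥ 33 — true of each 'Group A' example, false of each 'Group B' one.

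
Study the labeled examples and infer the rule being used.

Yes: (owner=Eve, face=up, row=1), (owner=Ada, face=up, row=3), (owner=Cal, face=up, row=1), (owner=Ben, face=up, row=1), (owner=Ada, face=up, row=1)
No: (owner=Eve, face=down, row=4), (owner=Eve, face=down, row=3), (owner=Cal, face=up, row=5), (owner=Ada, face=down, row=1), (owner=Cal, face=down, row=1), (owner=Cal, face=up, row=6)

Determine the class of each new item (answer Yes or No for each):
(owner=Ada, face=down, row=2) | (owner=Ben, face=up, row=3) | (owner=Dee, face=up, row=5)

'Yes' ⟺ face is up AND row ≤ 3.
(owner=Ada, face=down, row=2): face is down, row = 2 — does not fit, so No. (owner=Ben, face=up, row=3): face is up, row = 3 — fits, so Yes. (owner=Dee, face=up, row=5): face is up, row = 5 — does not fit, so No.

No, Yes, No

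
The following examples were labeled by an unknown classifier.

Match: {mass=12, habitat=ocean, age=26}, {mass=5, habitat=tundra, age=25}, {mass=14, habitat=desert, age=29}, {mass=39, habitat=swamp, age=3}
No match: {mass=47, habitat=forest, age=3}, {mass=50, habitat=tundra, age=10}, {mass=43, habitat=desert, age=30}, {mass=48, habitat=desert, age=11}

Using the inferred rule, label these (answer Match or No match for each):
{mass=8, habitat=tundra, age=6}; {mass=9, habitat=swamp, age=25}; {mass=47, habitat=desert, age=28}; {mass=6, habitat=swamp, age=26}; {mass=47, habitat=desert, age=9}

The common property of the 'Match' items is: mass ≤ 39. No 'No match' item has it.
{mass=8, habitat=tundra, age=6}: mass = 8, matches → Match.
{mass=9, habitat=swamp, age=25}: mass = 9, matches → Match.
{mass=47, habitat=desert, age=28}: mass = 47, doesn't qualify → No match.
{mass=6, habitat=swamp, age=26}: mass = 6, matches → Match.
{mass=47, habitat=desert, age=9}: mass = 47, doesn't qualify → No match.

Match, Match, No match, Match, No match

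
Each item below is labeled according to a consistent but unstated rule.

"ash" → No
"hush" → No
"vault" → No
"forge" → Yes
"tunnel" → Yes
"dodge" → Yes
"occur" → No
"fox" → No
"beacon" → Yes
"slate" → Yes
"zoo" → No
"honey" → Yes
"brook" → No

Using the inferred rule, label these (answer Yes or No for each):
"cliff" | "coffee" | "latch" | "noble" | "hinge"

No, Yes, No, Yes, Yes

All 'Yes' examples share one property — contains 'e' — and every 'No' example lacks it.
"cliff": no 'e', doesn't qualify → No.
"coffee": has 'e', qualifies → Yes.
"latch": no 'e', doesn't qualify → No.
"noble": has 'e', qualifies → Yes.
"hinge": has 'e', qualifies → Yes.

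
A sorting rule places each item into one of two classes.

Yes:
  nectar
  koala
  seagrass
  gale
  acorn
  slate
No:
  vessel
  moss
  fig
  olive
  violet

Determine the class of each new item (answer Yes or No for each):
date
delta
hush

The simplest hypothesis consistent with all the labels is: contains 'a'.
date: Yes (has 'a').
delta: Yes (has 'a').
hush: No (no 'a').

Yes, Yes, No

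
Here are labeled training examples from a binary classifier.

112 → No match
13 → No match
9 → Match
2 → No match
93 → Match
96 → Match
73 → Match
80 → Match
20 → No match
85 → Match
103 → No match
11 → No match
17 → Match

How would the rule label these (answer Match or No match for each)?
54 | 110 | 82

Match, No match, Match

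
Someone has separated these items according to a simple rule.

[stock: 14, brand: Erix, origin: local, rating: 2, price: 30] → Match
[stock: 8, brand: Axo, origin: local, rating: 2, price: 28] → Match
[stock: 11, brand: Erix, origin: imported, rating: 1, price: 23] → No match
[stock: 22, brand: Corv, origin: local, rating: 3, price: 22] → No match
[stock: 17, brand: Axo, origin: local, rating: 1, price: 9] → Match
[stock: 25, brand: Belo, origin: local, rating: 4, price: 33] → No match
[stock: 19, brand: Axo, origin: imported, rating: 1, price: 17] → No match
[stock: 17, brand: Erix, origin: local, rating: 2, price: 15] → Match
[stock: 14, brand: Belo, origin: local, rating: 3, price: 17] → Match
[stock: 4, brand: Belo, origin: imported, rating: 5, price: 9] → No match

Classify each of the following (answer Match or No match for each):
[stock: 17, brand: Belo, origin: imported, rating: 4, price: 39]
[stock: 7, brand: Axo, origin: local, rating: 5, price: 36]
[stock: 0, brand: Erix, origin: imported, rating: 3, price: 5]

'Match' ⟺ origin is local AND stock ≤ 17.
[stock: 17, brand: Belo, origin: imported, rating: 4, price: 39]: origin is imported, stock = 17 — fails the rule, so No match. [stock: 7, brand: Axo, origin: local, rating: 5, price: 36]: origin is local, stock = 7 — matches, so Match. [stock: 0, brand: Erix, origin: imported, rating: 3, price: 5]: origin is imported, stock = 0 — fails the rule, so No match.

No match, Match, No match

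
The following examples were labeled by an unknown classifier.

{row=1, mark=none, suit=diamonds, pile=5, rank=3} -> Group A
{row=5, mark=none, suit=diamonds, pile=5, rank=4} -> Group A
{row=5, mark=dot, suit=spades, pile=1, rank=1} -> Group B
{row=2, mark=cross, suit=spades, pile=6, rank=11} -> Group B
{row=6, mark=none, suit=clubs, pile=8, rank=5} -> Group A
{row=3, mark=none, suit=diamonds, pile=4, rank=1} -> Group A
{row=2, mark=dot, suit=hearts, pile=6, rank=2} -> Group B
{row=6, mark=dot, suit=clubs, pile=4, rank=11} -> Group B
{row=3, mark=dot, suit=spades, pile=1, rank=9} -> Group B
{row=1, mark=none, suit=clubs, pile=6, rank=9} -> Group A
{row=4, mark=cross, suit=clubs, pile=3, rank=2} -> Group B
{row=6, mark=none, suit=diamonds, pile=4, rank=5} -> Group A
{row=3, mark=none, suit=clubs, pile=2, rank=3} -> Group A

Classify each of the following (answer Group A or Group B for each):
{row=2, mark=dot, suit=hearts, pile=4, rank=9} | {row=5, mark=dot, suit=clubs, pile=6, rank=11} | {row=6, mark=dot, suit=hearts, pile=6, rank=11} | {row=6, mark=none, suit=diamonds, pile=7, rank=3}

Group B, Group B, Group B, Group A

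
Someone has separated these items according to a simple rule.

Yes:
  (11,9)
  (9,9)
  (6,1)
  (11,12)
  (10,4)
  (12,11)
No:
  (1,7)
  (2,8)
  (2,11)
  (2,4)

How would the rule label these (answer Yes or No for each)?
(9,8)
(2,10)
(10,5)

The rule appears to be: first ≥ 4.
Yes: (9,8), since first 9.
No: (2,10), since first 2.
Yes: (10,5), since first 10.

Yes, No, Yes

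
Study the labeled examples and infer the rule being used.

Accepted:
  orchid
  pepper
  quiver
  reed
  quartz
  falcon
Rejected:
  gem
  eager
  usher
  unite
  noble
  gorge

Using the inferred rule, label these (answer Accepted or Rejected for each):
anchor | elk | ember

The classifier is using: even length.
anchor: Accepted (length 6).
elk: Rejected (length 3).
ember: Rejected (length 5).

Accepted, Rejected, Rejected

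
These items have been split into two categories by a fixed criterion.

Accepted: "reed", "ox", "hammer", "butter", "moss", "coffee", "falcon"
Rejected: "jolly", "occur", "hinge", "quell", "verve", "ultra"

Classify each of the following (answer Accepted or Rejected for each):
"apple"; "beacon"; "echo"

Rejected, Accepted, Accepted

The classifier is using: even length.
"apple": Rejected (length 5). "beacon": Accepted (length 6). "echo": Accepted (length 4).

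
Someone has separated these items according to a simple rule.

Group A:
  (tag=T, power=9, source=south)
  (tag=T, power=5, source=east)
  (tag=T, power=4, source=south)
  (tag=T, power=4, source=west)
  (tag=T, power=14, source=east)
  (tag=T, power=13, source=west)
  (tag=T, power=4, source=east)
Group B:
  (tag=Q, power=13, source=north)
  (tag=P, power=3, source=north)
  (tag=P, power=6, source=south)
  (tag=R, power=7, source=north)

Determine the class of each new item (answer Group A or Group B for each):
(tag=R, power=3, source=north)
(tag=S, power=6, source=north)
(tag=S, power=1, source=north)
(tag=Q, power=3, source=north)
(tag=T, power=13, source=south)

Group B, Group B, Group B, Group B, Group A

Rule: tag is T. This holds for each 'Group A' example and fails for each 'Group B' one.
(tag=R, power=3, source=north): tag is R — does not pass, so Group B. (tag=S, power=6, source=north): tag is S — does not pass, so Group B. (tag=S, power=1, source=north): tag is S — does not pass, so Group B. (tag=Q, power=3, source=north): tag is Q — does not pass, so Group B. (tag=T, power=13, source=south): tag is T — matches, so Group A.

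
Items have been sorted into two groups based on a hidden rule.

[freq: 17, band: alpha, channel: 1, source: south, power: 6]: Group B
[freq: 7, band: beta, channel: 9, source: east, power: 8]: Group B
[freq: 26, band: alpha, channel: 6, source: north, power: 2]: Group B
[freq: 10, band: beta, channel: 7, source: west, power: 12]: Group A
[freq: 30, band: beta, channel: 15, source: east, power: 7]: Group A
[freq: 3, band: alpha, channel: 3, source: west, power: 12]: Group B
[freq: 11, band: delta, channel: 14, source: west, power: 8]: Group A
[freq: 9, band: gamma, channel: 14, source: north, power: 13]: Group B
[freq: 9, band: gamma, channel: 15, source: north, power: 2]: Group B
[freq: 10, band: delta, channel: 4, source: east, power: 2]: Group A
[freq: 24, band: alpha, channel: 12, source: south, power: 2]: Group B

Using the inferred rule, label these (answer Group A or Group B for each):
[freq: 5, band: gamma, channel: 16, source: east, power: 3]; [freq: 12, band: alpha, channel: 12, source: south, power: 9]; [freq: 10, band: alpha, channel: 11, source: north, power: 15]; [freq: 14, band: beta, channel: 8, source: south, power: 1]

'Group A' ⟺ band is not alpha AND freq ≥ 10.

Group B, Group B, Group B, Group A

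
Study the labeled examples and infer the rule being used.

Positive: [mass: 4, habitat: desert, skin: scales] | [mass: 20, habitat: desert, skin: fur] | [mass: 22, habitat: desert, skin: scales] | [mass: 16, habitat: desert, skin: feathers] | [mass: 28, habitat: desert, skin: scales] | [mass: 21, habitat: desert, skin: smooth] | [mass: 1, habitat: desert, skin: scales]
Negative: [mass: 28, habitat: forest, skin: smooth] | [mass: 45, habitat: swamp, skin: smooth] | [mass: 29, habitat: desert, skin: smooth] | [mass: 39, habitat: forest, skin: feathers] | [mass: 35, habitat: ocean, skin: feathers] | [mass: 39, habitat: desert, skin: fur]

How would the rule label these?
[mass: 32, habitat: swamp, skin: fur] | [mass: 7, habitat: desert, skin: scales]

Negative, Positive

Rule: habitat is desert AND mass ≤ 28. This holds for each 'Positive' example and fails for each 'Negative' one.
[mass: 32, habitat: swamp, skin: fur] → habitat is swamp, mass = 32 → Negative.
[mass: 7, habitat: desert, skin: scales] → habitat is desert, mass = 7 → Positive.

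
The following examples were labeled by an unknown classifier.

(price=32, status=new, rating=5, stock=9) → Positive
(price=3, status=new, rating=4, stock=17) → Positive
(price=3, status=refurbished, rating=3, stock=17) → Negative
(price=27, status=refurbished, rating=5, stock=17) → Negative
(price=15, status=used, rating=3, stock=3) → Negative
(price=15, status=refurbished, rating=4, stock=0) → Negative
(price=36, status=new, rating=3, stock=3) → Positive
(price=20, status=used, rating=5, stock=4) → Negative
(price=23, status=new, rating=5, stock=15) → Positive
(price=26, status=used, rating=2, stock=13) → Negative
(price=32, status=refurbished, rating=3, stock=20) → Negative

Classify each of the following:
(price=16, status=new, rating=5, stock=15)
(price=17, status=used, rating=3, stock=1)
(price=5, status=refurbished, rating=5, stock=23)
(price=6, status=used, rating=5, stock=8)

Positive, Negative, Negative, Negative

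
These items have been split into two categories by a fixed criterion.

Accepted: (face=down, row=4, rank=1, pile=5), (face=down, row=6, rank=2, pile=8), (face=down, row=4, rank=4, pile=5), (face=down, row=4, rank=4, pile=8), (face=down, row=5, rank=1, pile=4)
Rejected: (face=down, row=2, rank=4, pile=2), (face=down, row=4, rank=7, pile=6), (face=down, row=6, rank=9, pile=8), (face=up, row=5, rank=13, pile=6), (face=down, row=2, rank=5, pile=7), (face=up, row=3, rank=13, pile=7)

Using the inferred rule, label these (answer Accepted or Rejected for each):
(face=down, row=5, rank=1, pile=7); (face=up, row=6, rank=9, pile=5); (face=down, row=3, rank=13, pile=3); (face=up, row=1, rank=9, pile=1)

Accepted, Rejected, Rejected, Rejected

The common property of the 'Accepted' items is: row ≥ 3 AND rank ≤ 4. No 'Rejected' item has it.
Accepted: (face=down, row=5, rank=1, pile=7), since row = 5, rank = 1.
Rejected: (face=up, row=6, rank=9, pile=5), since row = 6, rank = 9.
Rejected: (face=down, row=3, rank=13, pile=3), since row = 3, rank = 13.
Rejected: (face=up, row=1, rank=9, pile=1), since row = 1, rank = 9.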